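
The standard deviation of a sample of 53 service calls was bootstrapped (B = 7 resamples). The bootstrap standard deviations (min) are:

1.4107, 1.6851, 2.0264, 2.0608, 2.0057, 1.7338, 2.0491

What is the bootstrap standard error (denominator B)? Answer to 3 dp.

Bootstrap SE is the standard deviation of the 7 replicate standard deviations.
Mean of replicates: (1.4107 + 1.6851 + 2.0264 + 2.0608 + 2.0057 + 1.7338 + 2.0491) / 7 = 12.97160 / 7 = 1.85309
Sum of squared deviations: (−0.44239)² + (−0.16799)² + (+0.17331)² + (+0.20771)² + (+0.15261)² + (−0.11929)² + (+0.19601)² = 0.37305
Variance = 0.37305 / 7 = 0.05329
SE* = √0.05329

SE* = 0.231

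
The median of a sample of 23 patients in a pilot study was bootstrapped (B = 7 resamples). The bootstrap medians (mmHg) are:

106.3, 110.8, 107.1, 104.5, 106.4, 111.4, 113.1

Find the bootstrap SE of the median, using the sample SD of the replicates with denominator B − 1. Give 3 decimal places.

Bootstrap SE is the standard deviation of the 7 replicate medians.
Mean of replicates: (106.3 + 110.8 + 107.1 + 104.5 + 106.4 + 111.4 + 113.1) / 7 = 759.6000 / 7 = 108.5143
Sum of squared deviations: (−2.2143)² + (+2.2857)² + (−1.4143)² + (−4.0143)² + (−2.1143)² + (+2.8857)² + (+4.5857)² = 62.0686
Variance = 62.0686 / 6 = 10.3448
SE* = √10.3448

SE* = 3.216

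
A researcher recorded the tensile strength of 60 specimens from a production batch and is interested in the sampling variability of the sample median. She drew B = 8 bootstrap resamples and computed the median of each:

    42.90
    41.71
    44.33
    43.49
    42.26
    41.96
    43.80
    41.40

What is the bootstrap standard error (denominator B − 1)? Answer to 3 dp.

Bootstrap SE is the standard deviation of the 8 replicate medians.
Mean of replicates: (42.90 + 41.71 + 44.33 + 43.49 + 42.26 + 41.96 + 43.80 + 41.40) / 8 = 341.8500 / 8 = 42.7313
Sum of squared deviations: (+0.1687)² + (−1.0213)² + (+1.5987)² + (+0.7587)² + (−0.4713)² + (−0.7713)² + (+1.0687)² + (−1.3313)² = 7.9345
Variance = 7.9345 / 7 = 1.1335
SE* = √1.1335

SE* = 1.065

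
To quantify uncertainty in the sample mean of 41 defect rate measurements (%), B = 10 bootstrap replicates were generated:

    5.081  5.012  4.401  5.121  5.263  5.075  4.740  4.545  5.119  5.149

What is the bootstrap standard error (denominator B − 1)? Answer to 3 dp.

Bootstrap SE is the standard deviation of the 10 replicate means.
Mean of replicates: (5.081 + 5.012 + 4.401 + 5.121 + 5.263 + 5.075 + 4.740 + 4.545 + 5.119 + 5.149) / 10 = 49.5060 / 10 = 4.9506
Sum of squared deviations: (+0.1304)² + (+0.0614)² + (−0.5496)² + (+0.1704)² + (+0.3124)² + (+0.1244)² + (−0.2106)² + (−0.4056)² + (+0.1684)² + (+0.1984)² = 0.7415
Variance = 0.7415 / 9 = 0.0824
SE* = √0.0824

SE* = 0.287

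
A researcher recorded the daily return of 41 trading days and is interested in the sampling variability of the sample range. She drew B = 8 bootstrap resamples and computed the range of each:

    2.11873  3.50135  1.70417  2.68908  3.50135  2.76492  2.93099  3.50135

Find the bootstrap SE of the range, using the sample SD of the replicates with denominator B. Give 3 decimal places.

Bootstrap SE is the standard deviation of the 8 replicate ranges.
Mean of replicates: (2.11873 + 3.50135 + 1.70417 + 2.68908 + 3.50135 + 2.76492 + 2.93099 + 3.50135) / 8 = 22.711940 / 8 = 2.838992
Sum of squared deviations: (−0.720263)² + (+0.662358)² + (−1.134822)² + (−0.149912)² + (+0.662358)² + (−0.074072)² + (+0.091998)² + (+0.662358)² = 3.159177
Variance = 3.159177 / 8 = 0.394897
SE* = √0.394897

SE* = 0.628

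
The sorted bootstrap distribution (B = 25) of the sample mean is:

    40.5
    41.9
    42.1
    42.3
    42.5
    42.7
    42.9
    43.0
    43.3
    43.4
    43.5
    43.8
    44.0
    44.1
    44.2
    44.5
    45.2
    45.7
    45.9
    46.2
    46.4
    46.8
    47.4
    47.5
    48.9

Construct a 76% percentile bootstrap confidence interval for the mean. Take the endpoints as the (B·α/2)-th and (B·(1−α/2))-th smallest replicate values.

(42.1, 46.8)

α = 0.24; lower rank = 25 × 0.120 = 3; upper rank = 25 × 0.880 = 22.
The 3rd smallest replicate is 42.1; the 22nd is 46.8.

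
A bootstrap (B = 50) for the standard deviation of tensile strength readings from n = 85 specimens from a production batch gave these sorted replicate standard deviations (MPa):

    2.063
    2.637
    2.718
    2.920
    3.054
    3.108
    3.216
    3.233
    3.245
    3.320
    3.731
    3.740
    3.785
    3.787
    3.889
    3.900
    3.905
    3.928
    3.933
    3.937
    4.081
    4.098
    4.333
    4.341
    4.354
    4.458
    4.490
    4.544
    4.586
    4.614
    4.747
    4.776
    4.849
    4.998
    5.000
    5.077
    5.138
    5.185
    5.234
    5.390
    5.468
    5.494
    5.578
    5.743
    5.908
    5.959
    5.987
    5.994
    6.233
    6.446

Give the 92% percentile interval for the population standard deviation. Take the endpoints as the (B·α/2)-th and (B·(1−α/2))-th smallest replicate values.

(2.637, 5.994)

α = 0.08; lower rank = 50 × 0.040 = 2; upper rank = 50 × 0.960 = 48.
The 2nd smallest replicate is 2.637; the 48th is 5.994.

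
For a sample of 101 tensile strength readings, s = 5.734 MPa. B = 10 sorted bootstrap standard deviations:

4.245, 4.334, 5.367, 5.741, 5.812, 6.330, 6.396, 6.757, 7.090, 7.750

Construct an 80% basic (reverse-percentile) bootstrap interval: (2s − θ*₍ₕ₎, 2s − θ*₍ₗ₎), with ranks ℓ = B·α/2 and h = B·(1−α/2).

(4.378, 7.223)

Percentile endpoints at ranks 1 and 9: θ*₍1₎ = 4.245, θ*₍9₎ = 7.090.
Basic interval reflects these around s:
  lower = 2 × 5.734 − 7.090 = 4.378
  upper = 2 × 5.734 − 4.245 = 7.223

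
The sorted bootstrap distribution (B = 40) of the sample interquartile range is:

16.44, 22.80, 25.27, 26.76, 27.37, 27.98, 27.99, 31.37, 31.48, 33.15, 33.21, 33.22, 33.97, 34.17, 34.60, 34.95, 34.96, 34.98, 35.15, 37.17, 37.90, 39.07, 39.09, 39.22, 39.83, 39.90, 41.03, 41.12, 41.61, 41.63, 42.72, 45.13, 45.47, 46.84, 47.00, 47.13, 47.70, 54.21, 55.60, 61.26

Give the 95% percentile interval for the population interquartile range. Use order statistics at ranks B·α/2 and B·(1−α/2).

(16.44, 55.60)

α = 0.05; lower rank = 40 × 0.025 = 1; upper rank = 40 × 0.975 = 39.
The 1st smallest replicate is 16.44; the 39th is 55.60.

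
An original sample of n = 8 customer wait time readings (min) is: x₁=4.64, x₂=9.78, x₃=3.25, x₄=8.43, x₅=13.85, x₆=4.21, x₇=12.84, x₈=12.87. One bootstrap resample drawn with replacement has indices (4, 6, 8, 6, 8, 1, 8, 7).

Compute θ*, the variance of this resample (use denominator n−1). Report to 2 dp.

Resample values: 8.43, 4.21, 12.87, 4.21, 12.87, 4.64, 12.87, 12.84.
Mean = 9.1175; sum of squared deviations = 124.7885
s² = 124.7885 / 7 = 17.8269

θ* = 17.83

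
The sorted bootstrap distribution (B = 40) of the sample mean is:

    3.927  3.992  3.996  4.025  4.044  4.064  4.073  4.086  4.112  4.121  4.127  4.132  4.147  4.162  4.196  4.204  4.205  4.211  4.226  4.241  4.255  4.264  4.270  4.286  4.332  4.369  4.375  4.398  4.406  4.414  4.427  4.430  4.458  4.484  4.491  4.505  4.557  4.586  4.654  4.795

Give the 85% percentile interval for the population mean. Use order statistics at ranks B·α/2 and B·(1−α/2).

α = 0.15; lower rank = 40 × 0.075 = 3; upper rank = 40 × 0.925 = 37.
The 3rd smallest replicate is 3.996; the 37th is 4.557.

(3.996, 4.557)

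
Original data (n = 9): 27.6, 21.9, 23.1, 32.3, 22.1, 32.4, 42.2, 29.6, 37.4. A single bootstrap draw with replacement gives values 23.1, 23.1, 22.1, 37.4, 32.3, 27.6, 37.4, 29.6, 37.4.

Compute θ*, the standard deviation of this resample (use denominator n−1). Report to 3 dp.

Mean = 30.0000; sum of squared deviations = 333.1200
s² = 333.1200 / 8 = 41.6400
s = √41.6400 = 6.453

θ* = 6.453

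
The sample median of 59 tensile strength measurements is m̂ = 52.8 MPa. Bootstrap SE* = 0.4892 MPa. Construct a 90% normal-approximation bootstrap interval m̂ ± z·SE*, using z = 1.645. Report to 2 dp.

(52.00, 53.60)

Margin = 1.645 × 0.4892 = 0.805
Interval: 52.8 ± 0.805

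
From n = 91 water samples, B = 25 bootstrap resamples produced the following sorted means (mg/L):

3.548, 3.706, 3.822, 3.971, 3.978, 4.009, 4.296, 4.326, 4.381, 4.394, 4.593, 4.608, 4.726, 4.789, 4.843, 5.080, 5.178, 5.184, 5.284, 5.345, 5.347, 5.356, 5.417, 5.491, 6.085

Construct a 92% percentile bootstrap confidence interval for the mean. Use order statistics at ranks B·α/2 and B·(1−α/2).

(3.548, 5.491)

α = 0.08; lower rank = 25 × 0.040 = 1; upper rank = 25 × 0.960 = 24.
The 1st smallest replicate is 3.548; the 24th is 5.491.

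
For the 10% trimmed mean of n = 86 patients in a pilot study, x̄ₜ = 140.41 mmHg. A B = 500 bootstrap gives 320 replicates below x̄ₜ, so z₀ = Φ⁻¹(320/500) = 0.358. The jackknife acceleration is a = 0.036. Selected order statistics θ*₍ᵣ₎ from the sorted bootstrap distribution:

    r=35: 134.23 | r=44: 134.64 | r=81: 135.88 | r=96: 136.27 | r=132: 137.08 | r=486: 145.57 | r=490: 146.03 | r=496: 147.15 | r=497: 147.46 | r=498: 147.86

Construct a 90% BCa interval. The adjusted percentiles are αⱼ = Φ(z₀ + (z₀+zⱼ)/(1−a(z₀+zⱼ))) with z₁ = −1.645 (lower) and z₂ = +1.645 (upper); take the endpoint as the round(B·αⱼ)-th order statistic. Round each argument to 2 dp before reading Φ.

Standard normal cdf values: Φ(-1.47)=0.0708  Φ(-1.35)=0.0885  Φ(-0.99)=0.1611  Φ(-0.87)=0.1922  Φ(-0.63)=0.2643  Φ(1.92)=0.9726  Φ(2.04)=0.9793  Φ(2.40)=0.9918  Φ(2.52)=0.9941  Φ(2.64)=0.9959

Lower: z₀ + z₁ = 0.358 + (-1.645) = -1.287; 1 − a(z₀+z₁) = 1 − (0.036)(-1.287) = 1.0463; argument = 0.358 + (-1.287)/1.0463 = -0.8720 → -0.87.
α₁ = Φ(-0.87) = 0.1922; rank = round(500 × 0.1922) = 96; θ*₍96₎ = 136.27.
Upper: z₀ + z₂ = 2.003; 1 − a(z₀+z₂) = 0.9279; argument = 2.5167 → 2.52; α₂ = 0.9941; rank = 497; θ*₍497₎ = 147.46.

(136.27, 147.46)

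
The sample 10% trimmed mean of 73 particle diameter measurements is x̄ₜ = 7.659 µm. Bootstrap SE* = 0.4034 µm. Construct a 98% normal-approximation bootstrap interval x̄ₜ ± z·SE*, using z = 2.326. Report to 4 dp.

(6.7207, 8.5973)

Margin = 2.326 × 0.4034 = 0.93831
Interval: 7.659 ± 0.93831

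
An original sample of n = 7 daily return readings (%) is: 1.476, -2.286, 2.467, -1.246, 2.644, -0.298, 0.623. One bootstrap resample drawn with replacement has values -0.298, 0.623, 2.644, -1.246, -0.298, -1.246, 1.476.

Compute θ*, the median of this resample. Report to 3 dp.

Sorted: -1.246, -1.246, -0.298, -0.298, 0.623, 1.476, 2.644
Median = middle value = -0.298

θ* = -0.298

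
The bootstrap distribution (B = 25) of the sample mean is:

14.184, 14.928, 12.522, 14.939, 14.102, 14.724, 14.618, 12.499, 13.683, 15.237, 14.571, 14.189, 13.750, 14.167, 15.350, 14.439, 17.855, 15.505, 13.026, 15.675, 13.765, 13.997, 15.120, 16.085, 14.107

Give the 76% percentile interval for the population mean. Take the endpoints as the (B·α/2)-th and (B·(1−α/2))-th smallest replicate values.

(13.026, 15.505)

Sorted replicates: 12.499, 12.522, 13.026, 13.683, 13.750, 13.765, 13.997, 14.102, 14.107, 14.167, 14.184, 14.189, 14.439, 14.571, 14.618, 14.724, 14.928, 14.939, 15.120, 15.237, 15.350, 15.505, 15.675, 16.085, 17.855
α = 0.24; lower rank = 25 × 0.120 = 3; upper rank = 25 × 0.880 = 22.
The 3rd smallest replicate is 13.026; the 22nd is 15.505.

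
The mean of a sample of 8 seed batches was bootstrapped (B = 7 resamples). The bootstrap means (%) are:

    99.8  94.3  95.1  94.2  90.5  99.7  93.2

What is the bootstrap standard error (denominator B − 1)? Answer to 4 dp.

Bootstrap SE is the standard deviation of the 7 replicate means.
Mean of replicates: (99.8 + 94.3 + 95.1 + 94.2 + 90.5 + 99.7 + 93.2) / 7 = 666.80000 / 7 = 95.25714
Sum of squared deviations: (+4.54286)² + (−0.95714)² + (−0.15714)² + (−1.05714)² + (−4.75714)² + (+4.44286)² + (−2.05714)² = 69.29714
Variance = 69.29714 / 6 = 11.54952
SE* = √11.54952

SE* = 3.3985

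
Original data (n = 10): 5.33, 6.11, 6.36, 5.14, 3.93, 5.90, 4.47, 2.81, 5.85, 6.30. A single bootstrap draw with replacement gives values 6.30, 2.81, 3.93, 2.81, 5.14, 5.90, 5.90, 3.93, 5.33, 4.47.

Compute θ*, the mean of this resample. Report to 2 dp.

Mean = (6.30 + 2.81 + 3.93 + 2.81 + 5.14 + 5.90 + 5.90 + 3.93 + 5.33 + 4.47) / 10 = 46.520 / 10 = 4.65

θ* = 4.65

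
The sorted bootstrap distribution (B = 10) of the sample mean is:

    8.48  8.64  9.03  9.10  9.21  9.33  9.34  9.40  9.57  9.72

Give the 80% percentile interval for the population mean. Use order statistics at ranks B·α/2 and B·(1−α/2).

(8.48, 9.57)

α = 0.20; lower rank = 10 × 0.100 = 1; upper rank = 10 × 0.900 = 9.
The 1st smallest replicate is 8.48; the 9th is 9.57.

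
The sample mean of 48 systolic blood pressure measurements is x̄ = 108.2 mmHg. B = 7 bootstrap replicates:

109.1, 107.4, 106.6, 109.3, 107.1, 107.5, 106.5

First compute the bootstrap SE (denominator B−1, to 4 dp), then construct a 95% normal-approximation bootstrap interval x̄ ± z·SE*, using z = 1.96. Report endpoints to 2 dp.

(105.99, 110.41)

Mean of replicates = 107.6429; sum of squared deviations = 7.6371; SE* = √(7.6371/6) = 1.1282
Margin = 1.96 × 1.1282 = 2.211
Interval: 108.2 ± 2.211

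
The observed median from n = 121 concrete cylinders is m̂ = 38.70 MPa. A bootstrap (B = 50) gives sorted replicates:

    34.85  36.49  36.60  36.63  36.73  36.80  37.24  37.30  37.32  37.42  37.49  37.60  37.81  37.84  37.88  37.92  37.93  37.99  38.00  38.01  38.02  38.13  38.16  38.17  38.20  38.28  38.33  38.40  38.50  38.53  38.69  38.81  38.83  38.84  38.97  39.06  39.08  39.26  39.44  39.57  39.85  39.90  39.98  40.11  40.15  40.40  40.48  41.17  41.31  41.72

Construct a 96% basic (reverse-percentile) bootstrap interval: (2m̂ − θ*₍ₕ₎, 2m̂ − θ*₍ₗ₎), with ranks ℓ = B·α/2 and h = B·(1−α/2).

(36.09, 42.55)

Percentile endpoints at ranks 1 and 49: θ*₍1₎ = 34.85, θ*₍49₎ = 41.31.
Basic interval reflects these around m̂:
  lower = 2 × 38.70 − 41.31 = 36.09
  upper = 2 × 38.70 − 34.85 = 42.55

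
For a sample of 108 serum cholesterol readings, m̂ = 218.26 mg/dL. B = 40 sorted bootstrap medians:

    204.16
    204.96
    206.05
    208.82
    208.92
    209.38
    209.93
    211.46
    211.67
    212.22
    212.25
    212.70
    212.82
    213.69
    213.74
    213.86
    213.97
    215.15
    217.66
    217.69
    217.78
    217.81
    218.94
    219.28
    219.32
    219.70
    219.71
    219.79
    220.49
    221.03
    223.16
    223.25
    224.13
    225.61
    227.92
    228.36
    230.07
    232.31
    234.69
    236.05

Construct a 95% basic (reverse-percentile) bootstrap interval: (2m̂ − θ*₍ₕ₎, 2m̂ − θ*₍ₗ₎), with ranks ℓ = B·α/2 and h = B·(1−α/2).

(201.83, 232.36)

Percentile endpoints at ranks 1 and 39: θ*₍1₎ = 204.16, θ*₍39₎ = 234.69.
Basic interval reflects these around m̂:
  lower = 2 × 218.26 − 234.69 = 201.83
  upper = 2 × 218.26 − 204.16 = 232.36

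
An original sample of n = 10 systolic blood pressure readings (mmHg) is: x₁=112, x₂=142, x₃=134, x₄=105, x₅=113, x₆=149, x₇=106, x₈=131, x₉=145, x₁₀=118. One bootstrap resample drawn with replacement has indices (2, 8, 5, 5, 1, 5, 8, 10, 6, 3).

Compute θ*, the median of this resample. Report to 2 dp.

Resample values: 142, 131, 113, 113, 112, 113, 131, 118, 149, 134.
Sorted: 112, 113, 113, 113, 118, 131, 131, 134, 142, 149
Median = average of the two middle values = 124.50

θ* = 124.50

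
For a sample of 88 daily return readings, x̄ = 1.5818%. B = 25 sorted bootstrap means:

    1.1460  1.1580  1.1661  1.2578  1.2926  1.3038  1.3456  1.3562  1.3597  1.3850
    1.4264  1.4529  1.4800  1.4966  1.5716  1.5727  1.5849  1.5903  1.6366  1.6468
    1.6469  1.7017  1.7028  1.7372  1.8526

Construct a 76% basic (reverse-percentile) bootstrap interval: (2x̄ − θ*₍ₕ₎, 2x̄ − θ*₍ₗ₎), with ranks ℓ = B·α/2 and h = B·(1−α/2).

(1.4619, 1.9975)

Percentile endpoints at ranks 3 and 22: θ*₍3₎ = 1.1661, θ*₍22₎ = 1.7017.
Basic interval reflects these around x̄:
  lower = 2 × 1.5818 − 1.7017 = 1.4619
  upper = 2 × 1.5818 − 1.1661 = 1.9975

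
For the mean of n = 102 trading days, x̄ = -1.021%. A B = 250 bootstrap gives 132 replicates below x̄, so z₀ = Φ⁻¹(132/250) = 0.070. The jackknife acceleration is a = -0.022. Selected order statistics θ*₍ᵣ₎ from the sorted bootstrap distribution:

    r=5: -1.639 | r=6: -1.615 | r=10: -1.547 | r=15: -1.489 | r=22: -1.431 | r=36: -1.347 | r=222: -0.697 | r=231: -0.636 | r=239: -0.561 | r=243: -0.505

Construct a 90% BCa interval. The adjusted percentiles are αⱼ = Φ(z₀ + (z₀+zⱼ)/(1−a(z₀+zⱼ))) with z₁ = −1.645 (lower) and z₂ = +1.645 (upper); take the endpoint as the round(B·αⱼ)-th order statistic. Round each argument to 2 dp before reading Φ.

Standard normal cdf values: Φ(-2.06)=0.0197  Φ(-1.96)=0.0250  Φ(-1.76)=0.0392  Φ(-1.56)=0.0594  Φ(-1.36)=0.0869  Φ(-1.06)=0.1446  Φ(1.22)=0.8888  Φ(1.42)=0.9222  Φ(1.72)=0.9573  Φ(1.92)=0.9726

(-1.489, -0.561)

Lower: z₀ + z₁ = 0.070 + (-1.645) = -1.575; 1 − a(z₀+z₁) = 1 − (-0.022)(-1.575) = 0.9654; argument = 0.070 + (-1.575)/0.9654 = -1.5615 → -1.56.
α₁ = Φ(-1.56) = 0.0594; rank = round(250 × 0.0594) = 15; θ*₍15₎ = -1.489.
Upper: z₀ + z₂ = 1.715; 1 − a(z₀+z₂) = 1.0377; argument = 1.7226 → 1.72; α₂ = 0.9573; rank = 239; θ*₍239₎ = -0.561.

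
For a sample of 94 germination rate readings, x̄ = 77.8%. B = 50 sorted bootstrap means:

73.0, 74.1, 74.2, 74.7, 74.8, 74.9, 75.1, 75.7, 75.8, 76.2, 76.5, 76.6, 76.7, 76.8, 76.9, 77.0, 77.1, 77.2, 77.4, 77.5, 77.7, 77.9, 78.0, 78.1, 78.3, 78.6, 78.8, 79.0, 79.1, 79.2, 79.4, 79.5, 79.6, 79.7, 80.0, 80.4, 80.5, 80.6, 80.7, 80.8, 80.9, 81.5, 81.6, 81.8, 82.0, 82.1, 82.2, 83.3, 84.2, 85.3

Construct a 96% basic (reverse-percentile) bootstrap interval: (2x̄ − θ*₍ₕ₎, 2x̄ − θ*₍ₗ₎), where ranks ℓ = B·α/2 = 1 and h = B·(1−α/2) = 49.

Percentile endpoints at ranks 1 and 49: θ*₍1₎ = 73.0, θ*₍49₎ = 84.2.
Basic interval reflects these around x̄:
  lower = 2 × 77.8 − 84.2 = 71.4
  upper = 2 × 77.8 − 73.0 = 82.6

(71.4, 82.6)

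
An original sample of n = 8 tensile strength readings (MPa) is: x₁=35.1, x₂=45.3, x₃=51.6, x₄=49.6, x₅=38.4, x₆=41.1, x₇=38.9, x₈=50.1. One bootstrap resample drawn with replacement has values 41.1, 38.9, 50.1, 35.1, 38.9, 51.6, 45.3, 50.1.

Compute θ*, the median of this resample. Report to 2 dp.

θ* = 43.20

Sorted: 35.1, 38.9, 38.9, 41.1, 45.3, 50.1, 50.1, 51.6
Median = average of the two middle values = 43.20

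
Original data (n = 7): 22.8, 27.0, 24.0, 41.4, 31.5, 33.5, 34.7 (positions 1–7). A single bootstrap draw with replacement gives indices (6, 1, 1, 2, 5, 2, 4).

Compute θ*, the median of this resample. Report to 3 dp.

θ* = 27.000

Resample values: 33.5, 22.8, 22.8, 27.0, 31.5, 27.0, 41.4.
Sorted: 22.8, 22.8, 27.0, 27.0, 31.5, 33.5, 41.4
Median = middle value = 27.000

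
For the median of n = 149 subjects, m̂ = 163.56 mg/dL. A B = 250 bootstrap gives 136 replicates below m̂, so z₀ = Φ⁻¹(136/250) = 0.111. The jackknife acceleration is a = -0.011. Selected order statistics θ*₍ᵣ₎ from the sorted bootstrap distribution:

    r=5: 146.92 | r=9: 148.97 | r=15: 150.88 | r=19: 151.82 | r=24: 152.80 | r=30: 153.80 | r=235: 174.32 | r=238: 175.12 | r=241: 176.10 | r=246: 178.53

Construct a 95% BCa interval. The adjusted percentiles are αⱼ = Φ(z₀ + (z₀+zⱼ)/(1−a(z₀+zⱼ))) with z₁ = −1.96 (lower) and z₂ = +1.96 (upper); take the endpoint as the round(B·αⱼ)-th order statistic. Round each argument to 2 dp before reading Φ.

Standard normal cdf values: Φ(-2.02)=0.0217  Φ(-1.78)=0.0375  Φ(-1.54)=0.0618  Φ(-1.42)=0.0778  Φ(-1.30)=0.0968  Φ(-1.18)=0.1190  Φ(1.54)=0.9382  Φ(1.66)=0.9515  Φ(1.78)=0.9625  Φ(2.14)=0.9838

(148.97, 178.53)

Lower: z₀ + z₁ = 0.111 + (-1.960) = -1.849; 1 − a(z₀+z₁) = 1 − (-0.011)(-1.849) = 0.9797; argument = 0.111 + (-1.849)/0.9797 = -1.7764 → -1.78.
α₁ = Φ(-1.78) = 0.0375; rank = round(250 × 0.0375) = 9; θ*₍9₎ = 148.97.
Upper: z₀ + z₂ = 2.071; 1 − a(z₀+z₂) = 1.0228; argument = 2.1359 → 2.14; α₂ = 0.9838; rank = 246; θ*₍246₎ = 178.53.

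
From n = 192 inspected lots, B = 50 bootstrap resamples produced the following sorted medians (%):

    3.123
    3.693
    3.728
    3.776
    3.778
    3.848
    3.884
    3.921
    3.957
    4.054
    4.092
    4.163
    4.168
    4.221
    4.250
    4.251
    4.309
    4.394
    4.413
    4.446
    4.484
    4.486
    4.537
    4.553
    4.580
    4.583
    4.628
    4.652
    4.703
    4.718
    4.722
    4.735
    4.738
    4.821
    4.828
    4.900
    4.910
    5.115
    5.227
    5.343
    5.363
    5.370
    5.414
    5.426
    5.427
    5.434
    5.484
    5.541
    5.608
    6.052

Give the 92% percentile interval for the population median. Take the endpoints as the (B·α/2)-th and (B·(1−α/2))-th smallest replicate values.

α = 0.08; lower rank = 50 × 0.040 = 2; upper rank = 50 × 0.960 = 48.
The 2nd smallest replicate is 3.693; the 48th is 5.541.

(3.693, 5.541)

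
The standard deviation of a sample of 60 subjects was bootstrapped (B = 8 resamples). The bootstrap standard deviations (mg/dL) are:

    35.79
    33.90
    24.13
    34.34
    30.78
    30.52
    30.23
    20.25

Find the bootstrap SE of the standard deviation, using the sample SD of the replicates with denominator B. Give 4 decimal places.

SE* = 4.9752

Bootstrap SE is the standard deviation of the 8 replicate standard deviations.
Mean of replicates: (35.79 + 33.90 + 24.13 + 34.34 + 30.78 + 30.52 + 30.23 + 20.25) / 8 = 239.94000 / 8 = 29.99250
Sum of squared deviations: (+5.79750)² + (+3.90750)² + (−5.86250)² + (+4.34750)² + (+0.78750)² + (+0.52750)² + (+0.23750)² + (−9.74250)² = 198.02035
Variance = 198.02035 / 8 = 24.75254
SE* = √24.75254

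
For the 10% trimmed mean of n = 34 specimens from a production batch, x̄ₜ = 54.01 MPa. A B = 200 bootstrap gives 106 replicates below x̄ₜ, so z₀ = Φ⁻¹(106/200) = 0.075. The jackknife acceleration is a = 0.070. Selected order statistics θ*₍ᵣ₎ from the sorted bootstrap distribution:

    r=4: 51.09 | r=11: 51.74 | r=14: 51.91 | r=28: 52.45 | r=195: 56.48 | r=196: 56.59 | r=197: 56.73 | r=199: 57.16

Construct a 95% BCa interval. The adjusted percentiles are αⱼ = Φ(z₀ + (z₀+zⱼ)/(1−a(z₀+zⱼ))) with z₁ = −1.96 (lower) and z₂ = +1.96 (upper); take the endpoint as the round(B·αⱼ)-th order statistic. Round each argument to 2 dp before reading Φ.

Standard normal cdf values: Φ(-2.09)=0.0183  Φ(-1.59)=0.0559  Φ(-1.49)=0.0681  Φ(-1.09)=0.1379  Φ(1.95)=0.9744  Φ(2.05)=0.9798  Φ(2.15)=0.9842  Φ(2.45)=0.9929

(51.74, 57.16)

Lower: z₀ + z₁ = 0.075 + (-1.960) = -1.885; 1 − a(z₀+z₁) = 1 − (0.070)(-1.885) = 1.1320; argument = 0.075 + (-1.885)/1.1320 = -1.5903 → -1.59.
α₁ = Φ(-1.59) = 0.0559; rank = round(200 × 0.0559) = 11; θ*₍11₎ = 51.74.
Upper: z₀ + z₂ = 2.035; 1 − a(z₀+z₂) = 0.8576; argument = 2.4480 → 2.45; α₂ = 0.9929; rank = 199; θ*₍199₎ = 57.16.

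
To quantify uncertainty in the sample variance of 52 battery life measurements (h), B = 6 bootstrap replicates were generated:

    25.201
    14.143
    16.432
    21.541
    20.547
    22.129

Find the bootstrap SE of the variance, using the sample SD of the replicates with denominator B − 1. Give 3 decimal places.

SE* = 4.032

Bootstrap SE is the standard deviation of the 6 replicate variances.
Mean of replicates: (25.201 + 14.143 + 16.432 + 21.541 + 20.547 + 22.129) / 6 = 119.9930 / 6 = 19.9988
Sum of squared deviations: (+5.2022)² + (−5.8558)² + (−3.5668)² + (+1.5422)² + (+0.5482)² + (+2.1302)² = 81.2920
Variance = 81.2920 / 5 = 16.2584
SE* = √16.2584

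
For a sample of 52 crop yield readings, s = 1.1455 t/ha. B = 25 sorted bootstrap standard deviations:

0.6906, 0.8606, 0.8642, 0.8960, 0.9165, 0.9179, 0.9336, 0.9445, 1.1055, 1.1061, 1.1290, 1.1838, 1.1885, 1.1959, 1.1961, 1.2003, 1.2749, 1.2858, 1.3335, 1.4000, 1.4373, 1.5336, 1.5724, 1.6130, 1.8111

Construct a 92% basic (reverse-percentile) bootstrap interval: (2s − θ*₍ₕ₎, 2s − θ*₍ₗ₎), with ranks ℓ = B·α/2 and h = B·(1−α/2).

Percentile endpoints at ranks 1 and 24: θ*₍1₎ = 0.6906, θ*₍24₎ = 1.6130.
Basic interval reflects these around s:
  lower = 2 × 1.1455 − 1.6130 = 0.6780
  upper = 2 × 1.1455 − 0.6906 = 1.6004

(0.6780, 1.6004)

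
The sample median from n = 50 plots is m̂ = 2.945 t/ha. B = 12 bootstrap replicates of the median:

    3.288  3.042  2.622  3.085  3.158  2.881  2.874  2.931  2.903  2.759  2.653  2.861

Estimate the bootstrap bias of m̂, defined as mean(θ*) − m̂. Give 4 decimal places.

bias = −0.0236

mean(θ*) = (3.288 + 3.042 + 2.622 + 3.085 + 3.158 + 2.881 + 2.874 + 2.931 + 2.903 + 2.759 + 2.653 + 2.861) / 12 = 2.92142
bias = 2.92142 − 2.945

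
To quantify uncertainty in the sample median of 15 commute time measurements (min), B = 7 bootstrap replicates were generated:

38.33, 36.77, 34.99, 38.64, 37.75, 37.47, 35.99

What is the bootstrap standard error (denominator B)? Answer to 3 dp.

Bootstrap SE is the standard deviation of the 7 replicate medians.
Mean of replicates: (38.33 + 36.77 + 34.99 + 38.64 + 37.75 + 37.47 + 35.99) / 7 = 259.9400 / 7 = 37.1343
Sum of squared deviations: (+1.1957)² + (−0.3643)² + (−2.1443)² + (+1.5057)² + (+0.6157)² + (+0.3357)² + (−1.1443)² = 10.2288
Variance = 10.2288 / 7 = 1.4613
SE* = √1.4613

SE* = 1.209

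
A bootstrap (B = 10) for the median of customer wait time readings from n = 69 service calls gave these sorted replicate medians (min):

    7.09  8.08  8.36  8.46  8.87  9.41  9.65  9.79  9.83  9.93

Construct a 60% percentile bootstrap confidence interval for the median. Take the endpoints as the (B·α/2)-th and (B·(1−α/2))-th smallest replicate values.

α = 0.40; lower rank = 10 × 0.200 = 2; upper rank = 10 × 0.800 = 8.
The 2nd smallest replicate is 8.08; the 8th is 9.79.

(8.08, 9.79)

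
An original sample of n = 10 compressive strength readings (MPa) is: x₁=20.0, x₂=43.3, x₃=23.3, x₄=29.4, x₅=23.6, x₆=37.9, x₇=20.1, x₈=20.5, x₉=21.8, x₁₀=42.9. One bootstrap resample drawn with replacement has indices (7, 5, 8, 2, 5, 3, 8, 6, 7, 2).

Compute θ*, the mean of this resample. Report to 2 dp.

Resample values: 20.1, 23.6, 20.5, 43.3, 23.6, 23.3, 20.5, 37.9, 20.1, 43.3.
Mean = (20.1 + 23.6 + 20.5 + 43.3 + 23.6 + 23.3 + 20.5 + 37.9 + 20.1 + 43.3) / 10 = 276.20 / 10 = 27.62

θ* = 27.62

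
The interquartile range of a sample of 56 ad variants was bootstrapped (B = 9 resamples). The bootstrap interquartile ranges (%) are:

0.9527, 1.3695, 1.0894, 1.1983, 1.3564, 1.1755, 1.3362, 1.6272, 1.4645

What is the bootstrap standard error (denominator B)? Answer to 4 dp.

SE* = 0.1922

Bootstrap SE is the standard deviation of the 9 replicate interquartile ranges.
Mean of replicates: (0.9527 + 1.3695 + 1.0894 + 1.1983 + 1.3564 + 1.1755 + 1.3362 + 1.6272 + 1.4645) / 9 = 11.56970 / 9 = 1.28552
Sum of squared deviations: (−0.33282)² + (+0.08398)² + (−0.19612)² + (−0.08722)² + (+0.07088)² + (−0.11002)² + (+0.05068)² + (+0.34168)² + (+0.17898)² = 0.33237
Variance = 0.33237 / 9 = 0.03693
SE* = √0.03693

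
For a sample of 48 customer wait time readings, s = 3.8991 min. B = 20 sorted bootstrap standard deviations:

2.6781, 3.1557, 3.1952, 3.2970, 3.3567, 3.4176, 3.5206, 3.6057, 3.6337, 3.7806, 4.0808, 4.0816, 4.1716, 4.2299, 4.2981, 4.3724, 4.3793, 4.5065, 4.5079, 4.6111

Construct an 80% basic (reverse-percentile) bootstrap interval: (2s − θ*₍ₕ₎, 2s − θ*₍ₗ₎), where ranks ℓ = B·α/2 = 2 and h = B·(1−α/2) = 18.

(3.2917, 4.6425)

Percentile endpoints at ranks 2 and 18: θ*₍2₎ = 3.1557, θ*₍18₎ = 4.5065.
Basic interval reflects these around s:
  lower = 2 × 3.8991 − 4.5065 = 3.2917
  upper = 2 × 3.8991 − 3.1557 = 4.6425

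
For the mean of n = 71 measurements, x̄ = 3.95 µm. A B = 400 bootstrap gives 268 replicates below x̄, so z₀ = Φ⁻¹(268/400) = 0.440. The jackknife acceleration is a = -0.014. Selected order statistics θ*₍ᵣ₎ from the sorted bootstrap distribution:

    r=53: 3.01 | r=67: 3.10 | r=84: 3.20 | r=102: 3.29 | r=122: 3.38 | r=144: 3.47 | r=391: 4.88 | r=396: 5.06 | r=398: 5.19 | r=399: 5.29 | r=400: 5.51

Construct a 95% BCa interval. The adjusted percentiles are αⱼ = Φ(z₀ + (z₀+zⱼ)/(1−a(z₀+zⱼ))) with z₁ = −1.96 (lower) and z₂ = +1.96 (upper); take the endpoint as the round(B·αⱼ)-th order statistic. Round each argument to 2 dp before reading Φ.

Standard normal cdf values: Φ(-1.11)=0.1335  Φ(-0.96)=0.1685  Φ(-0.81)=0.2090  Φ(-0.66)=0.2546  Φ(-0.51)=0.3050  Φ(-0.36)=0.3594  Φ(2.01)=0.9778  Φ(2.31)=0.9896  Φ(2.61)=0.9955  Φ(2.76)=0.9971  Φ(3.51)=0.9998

Lower: z₀ + z₁ = 0.440 + (-1.960) = -1.520; 1 − a(z₀+z₁) = 1 − (-0.014)(-1.520) = 0.9787; argument = 0.440 + (-1.520)/0.9787 = -1.1130 → -1.11.
α₁ = Φ(-1.11) = 0.1335; rank = round(400 × 0.1335) = 53; θ*₍53₎ = 3.01.
Upper: z₀ + z₂ = 2.400; 1 − a(z₀+z₂) = 1.0336; argument = 2.7620 → 2.76; α₂ = 0.9971; rank = 399; θ*₍399₎ = 5.29.

(3.01, 5.29)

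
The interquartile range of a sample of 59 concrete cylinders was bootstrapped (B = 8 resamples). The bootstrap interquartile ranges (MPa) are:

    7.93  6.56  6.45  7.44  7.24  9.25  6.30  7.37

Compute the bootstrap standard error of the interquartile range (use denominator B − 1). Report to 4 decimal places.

SE* = 0.9633

Bootstrap SE is the standard deviation of the 8 replicate interquartile ranges.
Mean of replicates: (7.93 + 6.56 + 6.45 + 7.44 + 7.24 + 9.25 + 6.30 + 7.37) / 8 = 58.54000 / 8 = 7.31750
Sum of squared deviations: (+0.61250)² + (−0.75750)² + (−0.86750)² + (+0.12250)² + (−0.07750)² + (+1.93250)² + (−1.01750)² + (+0.05250)² = 6.49515
Variance = 6.49515 / 7 = 0.92788
SE* = √0.92788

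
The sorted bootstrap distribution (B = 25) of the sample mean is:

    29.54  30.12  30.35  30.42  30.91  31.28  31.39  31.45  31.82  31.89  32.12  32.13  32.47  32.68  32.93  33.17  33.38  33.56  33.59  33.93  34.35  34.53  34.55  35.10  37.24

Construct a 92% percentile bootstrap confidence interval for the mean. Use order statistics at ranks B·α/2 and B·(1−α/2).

α = 0.08; lower rank = 25 × 0.040 = 1; upper rank = 25 × 0.960 = 24.
The 1st smallest replicate is 29.54; the 24th is 35.10.

(29.54, 35.10)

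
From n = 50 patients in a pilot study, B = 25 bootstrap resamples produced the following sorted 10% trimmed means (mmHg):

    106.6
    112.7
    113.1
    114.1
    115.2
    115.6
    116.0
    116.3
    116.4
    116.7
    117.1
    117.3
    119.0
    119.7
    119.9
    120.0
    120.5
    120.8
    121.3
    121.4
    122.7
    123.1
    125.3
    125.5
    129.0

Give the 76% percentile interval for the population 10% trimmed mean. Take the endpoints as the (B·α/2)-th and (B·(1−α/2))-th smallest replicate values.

(113.1, 123.1)

α = 0.24; lower rank = 25 × 0.120 = 3; upper rank = 25 × 0.880 = 22.
The 3rd smallest replicate is 113.1; the 22nd is 123.1.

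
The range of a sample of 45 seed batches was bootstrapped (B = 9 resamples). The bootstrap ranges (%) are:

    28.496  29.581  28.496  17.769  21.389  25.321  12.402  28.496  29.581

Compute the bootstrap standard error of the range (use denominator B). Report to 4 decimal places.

Bootstrap SE is the standard deviation of the 9 replicate ranges.
Mean of replicates: (28.496 + 29.581 + 28.496 + 17.769 + 21.389 + 25.321 + 12.402 + 28.496 + 29.581) / 9 = 221.53100 / 9 = 24.61456
Sum of squared deviations: (+3.88144)² + (+4.96644)² + (+3.88144)² + (−6.84556)² + (−3.22556)² + (+0.70644)² + (−12.21256)² + (+3.88144)² + (+4.96644)² = 301.43939
Variance = 301.43939 / 9 = 33.49327
SE* = √33.49327

SE* = 5.7873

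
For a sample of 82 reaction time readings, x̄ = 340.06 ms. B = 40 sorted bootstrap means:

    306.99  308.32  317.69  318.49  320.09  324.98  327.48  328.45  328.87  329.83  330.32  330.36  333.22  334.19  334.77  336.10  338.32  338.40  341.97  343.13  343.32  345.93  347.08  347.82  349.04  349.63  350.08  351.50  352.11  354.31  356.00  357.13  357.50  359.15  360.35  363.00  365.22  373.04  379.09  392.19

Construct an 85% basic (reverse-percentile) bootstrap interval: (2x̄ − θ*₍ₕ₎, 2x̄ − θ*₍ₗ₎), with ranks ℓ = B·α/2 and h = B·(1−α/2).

(314.90, 362.43)

Percentile endpoints at ranks 3 and 37: θ*₍3₎ = 317.69, θ*₍37₎ = 365.22.
Basic interval reflects these around x̄:
  lower = 2 × 340.06 − 365.22 = 314.90
  upper = 2 × 340.06 − 317.69 = 362.43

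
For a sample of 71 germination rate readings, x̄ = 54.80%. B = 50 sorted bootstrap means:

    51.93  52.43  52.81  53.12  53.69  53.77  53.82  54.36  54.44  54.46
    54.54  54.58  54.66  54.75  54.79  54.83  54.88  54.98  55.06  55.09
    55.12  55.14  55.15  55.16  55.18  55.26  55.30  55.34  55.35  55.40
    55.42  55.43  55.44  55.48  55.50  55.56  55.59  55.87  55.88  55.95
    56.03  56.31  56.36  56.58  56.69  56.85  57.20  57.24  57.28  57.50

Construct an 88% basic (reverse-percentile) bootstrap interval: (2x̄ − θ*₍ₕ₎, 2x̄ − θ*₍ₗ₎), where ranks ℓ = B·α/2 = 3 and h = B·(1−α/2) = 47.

Percentile endpoints at ranks 3 and 47: θ*₍3₎ = 52.81, θ*₍47₎ = 57.20.
Basic interval reflects these around x̄:
  lower = 2 × 54.80 − 57.20 = 52.40
  upper = 2 × 54.80 − 52.81 = 56.79

(52.40, 56.79)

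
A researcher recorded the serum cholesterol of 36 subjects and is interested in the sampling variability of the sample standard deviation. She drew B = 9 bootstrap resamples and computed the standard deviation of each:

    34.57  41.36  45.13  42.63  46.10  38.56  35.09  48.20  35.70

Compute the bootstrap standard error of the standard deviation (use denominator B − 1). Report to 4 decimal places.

SE* = 5.0954

Bootstrap SE is the standard deviation of the 9 replicate standard deviations.
Mean of replicates: (34.57 + 41.36 + 45.13 + 42.63 + 46.10 + 38.56 + 35.09 + 48.20 + 35.70) / 9 = 367.34000 / 9 = 40.81556
Sum of squared deviations: (−6.24556)² + (+0.54444)² + (+4.31444)² + (+1.81444)² + (+5.28444)² + (−2.25556)² + (−5.72556)² + (+7.38444)² + (−5.11556)² = 207.70382
Variance = 207.70382 / 8 = 25.96298
SE* = √25.96298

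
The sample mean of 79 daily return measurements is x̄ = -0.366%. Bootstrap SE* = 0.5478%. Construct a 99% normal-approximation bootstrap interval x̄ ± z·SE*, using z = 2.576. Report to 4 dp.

(-1.7771, 1.0451)

Margin = 2.576 × 0.5478 = 1.41113
Interval: -0.366 ± 1.41113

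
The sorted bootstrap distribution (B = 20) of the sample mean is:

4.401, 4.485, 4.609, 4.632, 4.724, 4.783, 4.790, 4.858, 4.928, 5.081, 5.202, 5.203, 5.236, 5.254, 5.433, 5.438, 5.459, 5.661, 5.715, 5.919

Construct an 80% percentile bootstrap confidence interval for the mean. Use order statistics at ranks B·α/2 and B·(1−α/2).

α = 0.20; lower rank = 20 × 0.100 = 2; upper rank = 20 × 0.900 = 18.
The 2nd smallest replicate is 4.485; the 18th is 5.661.

(4.485, 5.661)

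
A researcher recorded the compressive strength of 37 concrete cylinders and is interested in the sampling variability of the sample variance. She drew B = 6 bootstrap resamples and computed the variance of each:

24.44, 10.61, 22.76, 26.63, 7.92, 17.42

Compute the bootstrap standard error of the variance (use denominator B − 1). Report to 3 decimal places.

Bootstrap SE is the standard deviation of the 6 replicate variances.
Mean of replicates: (24.44 + 10.61 + 22.76 + 26.63 + 7.92 + 17.42) / 6 = 109.7800 / 6 = 18.2967
Sum of squared deviations: (+6.1433)² + (−7.6867)² + (+4.4633)² + (+8.3333)² + (−10.3767)² + (−0.8767)² = 294.6349
Variance = 294.6349 / 5 = 58.9270
SE* = √58.9270

SE* = 7.676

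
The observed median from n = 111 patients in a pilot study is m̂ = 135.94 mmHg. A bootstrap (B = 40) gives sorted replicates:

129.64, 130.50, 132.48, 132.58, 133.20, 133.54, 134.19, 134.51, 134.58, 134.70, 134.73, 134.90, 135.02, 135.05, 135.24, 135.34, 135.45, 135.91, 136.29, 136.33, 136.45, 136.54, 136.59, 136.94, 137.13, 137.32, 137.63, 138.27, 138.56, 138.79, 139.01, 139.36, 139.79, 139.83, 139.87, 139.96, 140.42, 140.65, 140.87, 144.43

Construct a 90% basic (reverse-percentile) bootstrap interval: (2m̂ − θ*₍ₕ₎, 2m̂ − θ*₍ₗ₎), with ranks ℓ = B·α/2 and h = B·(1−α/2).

Percentile endpoints at ranks 2 and 38: θ*₍2₎ = 130.50, θ*₍38₎ = 140.65.
Basic interval reflects these around m̂:
  lower = 2 × 135.94 − 140.65 = 131.23
  upper = 2 × 135.94 − 130.50 = 141.38

(131.23, 141.38)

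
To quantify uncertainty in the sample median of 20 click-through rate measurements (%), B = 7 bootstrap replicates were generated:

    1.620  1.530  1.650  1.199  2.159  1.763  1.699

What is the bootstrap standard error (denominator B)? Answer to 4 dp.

Bootstrap SE is the standard deviation of the 7 replicate medians.
Mean of replicates: (1.620 + 1.530 + 1.650 + 1.199 + 2.159 + 1.763 + 1.699) / 7 = 11.62000 / 7 = 1.66000
Sum of squared deviations: (−0.04000)² + (−0.13000)² + (−0.01000)² + (−0.46100)² + (+0.49900)² + (+0.10300)² + (+0.03900)² = 0.49225
Variance = 0.49225 / 7 = 0.07032
SE* = √0.07032

SE* = 0.2652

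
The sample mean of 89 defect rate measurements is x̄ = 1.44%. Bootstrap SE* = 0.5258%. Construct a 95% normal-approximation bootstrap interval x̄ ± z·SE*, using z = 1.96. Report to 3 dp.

Margin = 1.96 × 0.5258 = 1.0306
Interval: 1.44 ± 1.0306

(0.409, 2.471)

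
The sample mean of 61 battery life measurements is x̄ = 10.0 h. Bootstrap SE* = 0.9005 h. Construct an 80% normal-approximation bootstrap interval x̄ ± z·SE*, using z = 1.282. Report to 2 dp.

(8.85, 11.15)

Margin = 1.282 × 0.9005 = 1.154
Interval: 10.0 ± 1.154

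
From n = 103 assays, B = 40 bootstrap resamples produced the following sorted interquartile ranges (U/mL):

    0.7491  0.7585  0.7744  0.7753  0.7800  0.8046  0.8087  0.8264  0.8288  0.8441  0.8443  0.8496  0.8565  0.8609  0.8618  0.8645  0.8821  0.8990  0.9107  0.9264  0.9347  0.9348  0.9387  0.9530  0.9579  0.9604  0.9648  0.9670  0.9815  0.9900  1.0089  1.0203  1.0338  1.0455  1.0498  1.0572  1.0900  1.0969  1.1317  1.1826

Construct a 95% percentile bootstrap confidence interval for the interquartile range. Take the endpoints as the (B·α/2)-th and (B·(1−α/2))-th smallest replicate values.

(0.7491, 1.1317)

α = 0.05; lower rank = 40 × 0.025 = 1; upper rank = 40 × 0.975 = 39.
The 1st smallest replicate is 0.7491; the 39th is 1.1317.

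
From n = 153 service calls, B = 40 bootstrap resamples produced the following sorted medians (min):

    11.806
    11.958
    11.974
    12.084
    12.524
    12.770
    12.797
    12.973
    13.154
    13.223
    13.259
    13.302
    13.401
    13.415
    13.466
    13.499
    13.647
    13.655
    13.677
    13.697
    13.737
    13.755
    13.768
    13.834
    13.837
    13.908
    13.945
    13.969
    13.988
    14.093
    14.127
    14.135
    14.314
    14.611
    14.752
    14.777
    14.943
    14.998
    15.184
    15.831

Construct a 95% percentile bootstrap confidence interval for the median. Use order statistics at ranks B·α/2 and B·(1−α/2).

(11.806, 15.184)

α = 0.05; lower rank = 40 × 0.025 = 1; upper rank = 40 × 0.975 = 39.
The 1st smallest replicate is 11.806; the 39th is 15.184.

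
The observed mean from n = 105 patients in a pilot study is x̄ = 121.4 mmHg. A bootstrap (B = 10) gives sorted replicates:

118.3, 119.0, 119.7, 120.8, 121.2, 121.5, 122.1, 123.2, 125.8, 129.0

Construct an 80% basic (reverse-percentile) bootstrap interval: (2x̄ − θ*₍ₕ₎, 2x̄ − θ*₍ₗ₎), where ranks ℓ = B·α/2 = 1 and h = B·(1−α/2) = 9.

Percentile endpoints at ranks 1 and 9: θ*₍1₎ = 118.3, θ*₍9₎ = 125.8.
Basic interval reflects these around x̄:
  lower = 2 × 121.4 − 125.8 = 117.0
  upper = 2 × 121.4 − 118.3 = 124.5

(117.0, 124.5)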